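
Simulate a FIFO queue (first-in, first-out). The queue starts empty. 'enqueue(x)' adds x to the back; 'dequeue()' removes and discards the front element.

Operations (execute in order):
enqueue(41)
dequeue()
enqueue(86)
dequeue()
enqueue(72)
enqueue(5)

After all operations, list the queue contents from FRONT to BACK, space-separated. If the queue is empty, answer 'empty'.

enqueue(41): [41]
dequeue(): []
enqueue(86): [86]
dequeue(): []
enqueue(72): [72]
enqueue(5): [72, 5]

Answer: 72 5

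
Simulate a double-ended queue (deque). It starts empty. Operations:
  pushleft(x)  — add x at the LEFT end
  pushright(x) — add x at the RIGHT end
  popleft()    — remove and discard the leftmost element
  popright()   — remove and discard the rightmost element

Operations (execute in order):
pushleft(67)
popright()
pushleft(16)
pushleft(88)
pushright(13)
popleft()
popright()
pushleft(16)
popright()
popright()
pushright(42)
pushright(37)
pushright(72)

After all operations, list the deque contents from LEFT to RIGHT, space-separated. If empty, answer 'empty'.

Answer: 42 37 72

Derivation:
pushleft(67): [67]
popright(): []
pushleft(16): [16]
pushleft(88): [88, 16]
pushright(13): [88, 16, 13]
popleft(): [16, 13]
popright(): [16]
pushleft(16): [16, 16]
popright(): [16]
popright(): []
pushright(42): [42]
pushright(37): [42, 37]
pushright(72): [42, 37, 72]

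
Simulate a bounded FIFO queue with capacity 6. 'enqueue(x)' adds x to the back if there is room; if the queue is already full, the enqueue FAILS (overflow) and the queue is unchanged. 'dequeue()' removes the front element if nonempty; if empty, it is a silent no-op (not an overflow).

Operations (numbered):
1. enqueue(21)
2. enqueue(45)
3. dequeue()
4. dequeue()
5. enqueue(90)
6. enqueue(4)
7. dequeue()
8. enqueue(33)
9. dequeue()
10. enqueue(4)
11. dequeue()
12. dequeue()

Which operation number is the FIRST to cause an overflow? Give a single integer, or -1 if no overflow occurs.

1. enqueue(21): size=1
2. enqueue(45): size=2
3. dequeue(): size=1
4. dequeue(): size=0
5. enqueue(90): size=1
6. enqueue(4): size=2
7. dequeue(): size=1
8. enqueue(33): size=2
9. dequeue(): size=1
10. enqueue(4): size=2
11. dequeue(): size=1
12. dequeue(): size=0

Answer: -1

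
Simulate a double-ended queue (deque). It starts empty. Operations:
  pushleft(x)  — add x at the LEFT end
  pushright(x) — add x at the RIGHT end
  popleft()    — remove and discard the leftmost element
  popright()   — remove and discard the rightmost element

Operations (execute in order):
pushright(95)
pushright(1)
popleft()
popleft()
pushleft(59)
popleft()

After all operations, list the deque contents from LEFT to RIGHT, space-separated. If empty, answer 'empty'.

pushright(95): [95]
pushright(1): [95, 1]
popleft(): [1]
popleft(): []
pushleft(59): [59]
popleft(): []

Answer: empty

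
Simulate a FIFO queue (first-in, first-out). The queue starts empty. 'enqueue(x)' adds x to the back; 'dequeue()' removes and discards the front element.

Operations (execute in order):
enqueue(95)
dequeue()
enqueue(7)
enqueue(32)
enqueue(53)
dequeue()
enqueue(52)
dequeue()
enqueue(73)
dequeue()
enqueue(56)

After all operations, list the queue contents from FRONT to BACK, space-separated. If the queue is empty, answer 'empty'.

enqueue(95): [95]
dequeue(): []
enqueue(7): [7]
enqueue(32): [7, 32]
enqueue(53): [7, 32, 53]
dequeue(): [32, 53]
enqueue(52): [32, 53, 52]
dequeue(): [53, 52]
enqueue(73): [53, 52, 73]
dequeue(): [52, 73]
enqueue(56): [52, 73, 56]

Answer: 52 73 56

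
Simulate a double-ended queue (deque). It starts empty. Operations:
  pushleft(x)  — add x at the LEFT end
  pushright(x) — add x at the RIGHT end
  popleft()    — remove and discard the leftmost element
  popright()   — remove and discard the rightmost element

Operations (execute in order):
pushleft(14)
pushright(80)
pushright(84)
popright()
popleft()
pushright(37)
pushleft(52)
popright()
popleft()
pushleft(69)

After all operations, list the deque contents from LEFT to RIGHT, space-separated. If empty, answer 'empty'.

pushleft(14): [14]
pushright(80): [14, 80]
pushright(84): [14, 80, 84]
popright(): [14, 80]
popleft(): [80]
pushright(37): [80, 37]
pushleft(52): [52, 80, 37]
popright(): [52, 80]
popleft(): [80]
pushleft(69): [69, 80]

Answer: 69 80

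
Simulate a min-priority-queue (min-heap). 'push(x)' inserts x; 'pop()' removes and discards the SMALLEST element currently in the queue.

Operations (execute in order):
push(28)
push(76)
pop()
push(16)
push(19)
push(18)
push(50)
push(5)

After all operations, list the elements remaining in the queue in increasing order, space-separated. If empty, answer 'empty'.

Answer: 5 16 18 19 50 76

Derivation:
push(28): heap contents = [28]
push(76): heap contents = [28, 76]
pop() → 28: heap contents = [76]
push(16): heap contents = [16, 76]
push(19): heap contents = [16, 19, 76]
push(18): heap contents = [16, 18, 19, 76]
push(50): heap contents = [16, 18, 19, 50, 76]
push(5): heap contents = [5, 16, 18, 19, 50, 76]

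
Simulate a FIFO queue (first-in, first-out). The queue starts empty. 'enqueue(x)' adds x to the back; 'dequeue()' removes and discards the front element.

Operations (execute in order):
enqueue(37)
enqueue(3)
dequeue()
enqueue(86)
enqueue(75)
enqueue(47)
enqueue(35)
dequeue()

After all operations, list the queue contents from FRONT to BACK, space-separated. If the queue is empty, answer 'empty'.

enqueue(37): [37]
enqueue(3): [37, 3]
dequeue(): [3]
enqueue(86): [3, 86]
enqueue(75): [3, 86, 75]
enqueue(47): [3, 86, 75, 47]
enqueue(35): [3, 86, 75, 47, 35]
dequeue(): [86, 75, 47, 35]

Answer: 86 75 47 35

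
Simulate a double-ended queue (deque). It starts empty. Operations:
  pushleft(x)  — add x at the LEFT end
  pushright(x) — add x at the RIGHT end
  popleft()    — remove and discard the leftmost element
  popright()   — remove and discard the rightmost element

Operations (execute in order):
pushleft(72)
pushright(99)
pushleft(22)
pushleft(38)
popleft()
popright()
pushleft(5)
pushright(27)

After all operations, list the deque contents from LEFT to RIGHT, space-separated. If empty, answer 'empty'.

pushleft(72): [72]
pushright(99): [72, 99]
pushleft(22): [22, 72, 99]
pushleft(38): [38, 22, 72, 99]
popleft(): [22, 72, 99]
popright(): [22, 72]
pushleft(5): [5, 22, 72]
pushright(27): [5, 22, 72, 27]

Answer: 5 22 72 27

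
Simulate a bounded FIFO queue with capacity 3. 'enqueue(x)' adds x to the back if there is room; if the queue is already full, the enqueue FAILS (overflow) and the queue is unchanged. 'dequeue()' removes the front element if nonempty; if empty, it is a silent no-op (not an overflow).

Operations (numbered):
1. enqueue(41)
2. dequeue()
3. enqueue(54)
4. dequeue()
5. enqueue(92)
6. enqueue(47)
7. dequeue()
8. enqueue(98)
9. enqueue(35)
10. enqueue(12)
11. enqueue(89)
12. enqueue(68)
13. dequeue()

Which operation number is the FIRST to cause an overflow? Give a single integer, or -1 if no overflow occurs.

Answer: 10

Derivation:
1. enqueue(41): size=1
2. dequeue(): size=0
3. enqueue(54): size=1
4. dequeue(): size=0
5. enqueue(92): size=1
6. enqueue(47): size=2
7. dequeue(): size=1
8. enqueue(98): size=2
9. enqueue(35): size=3
10. enqueue(12): size=3=cap → OVERFLOW (fail)
11. enqueue(89): size=3=cap → OVERFLOW (fail)
12. enqueue(68): size=3=cap → OVERFLOW (fail)
13. dequeue(): size=2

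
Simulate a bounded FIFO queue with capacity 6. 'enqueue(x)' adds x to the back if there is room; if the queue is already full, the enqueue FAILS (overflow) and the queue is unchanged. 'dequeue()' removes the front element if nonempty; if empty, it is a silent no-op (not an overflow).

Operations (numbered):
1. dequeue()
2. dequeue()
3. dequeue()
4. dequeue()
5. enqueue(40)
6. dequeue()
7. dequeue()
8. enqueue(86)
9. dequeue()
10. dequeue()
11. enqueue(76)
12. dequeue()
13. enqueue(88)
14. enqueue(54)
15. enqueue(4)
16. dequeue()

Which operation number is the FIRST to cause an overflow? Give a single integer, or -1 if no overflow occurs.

1. dequeue(): empty, no-op, size=0
2. dequeue(): empty, no-op, size=0
3. dequeue(): empty, no-op, size=0
4. dequeue(): empty, no-op, size=0
5. enqueue(40): size=1
6. dequeue(): size=0
7. dequeue(): empty, no-op, size=0
8. enqueue(86): size=1
9. dequeue(): size=0
10. dequeue(): empty, no-op, size=0
11. enqueue(76): size=1
12. dequeue(): size=0
13. enqueue(88): size=1
14. enqueue(54): size=2
15. enqueue(4): size=3
16. dequeue(): size=2

Answer: -1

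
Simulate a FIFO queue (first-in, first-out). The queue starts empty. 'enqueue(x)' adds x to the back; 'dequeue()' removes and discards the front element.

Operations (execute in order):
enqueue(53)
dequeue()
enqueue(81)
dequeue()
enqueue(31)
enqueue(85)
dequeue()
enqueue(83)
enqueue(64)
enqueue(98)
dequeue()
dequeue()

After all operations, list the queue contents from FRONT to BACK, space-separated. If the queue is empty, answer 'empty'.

Answer: 64 98

Derivation:
enqueue(53): [53]
dequeue(): []
enqueue(81): [81]
dequeue(): []
enqueue(31): [31]
enqueue(85): [31, 85]
dequeue(): [85]
enqueue(83): [85, 83]
enqueue(64): [85, 83, 64]
enqueue(98): [85, 83, 64, 98]
dequeue(): [83, 64, 98]
dequeue(): [64, 98]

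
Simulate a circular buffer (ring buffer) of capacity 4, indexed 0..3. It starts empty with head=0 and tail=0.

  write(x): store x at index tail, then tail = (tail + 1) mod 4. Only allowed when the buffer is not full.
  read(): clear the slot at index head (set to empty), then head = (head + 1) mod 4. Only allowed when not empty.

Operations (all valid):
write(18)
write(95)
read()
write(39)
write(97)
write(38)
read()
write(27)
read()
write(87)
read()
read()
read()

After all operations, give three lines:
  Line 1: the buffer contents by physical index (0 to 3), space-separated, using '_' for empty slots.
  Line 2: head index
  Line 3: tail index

write(18): buf=[18 _ _ _], head=0, tail=1, size=1
write(95): buf=[18 95 _ _], head=0, tail=2, size=2
read(): buf=[_ 95 _ _], head=1, tail=2, size=1
write(39): buf=[_ 95 39 _], head=1, tail=3, size=2
write(97): buf=[_ 95 39 97], head=1, tail=0, size=3
write(38): buf=[38 95 39 97], head=1, tail=1, size=4
read(): buf=[38 _ 39 97], head=2, tail=1, size=3
write(27): buf=[38 27 39 97], head=2, tail=2, size=4
read(): buf=[38 27 _ 97], head=3, tail=2, size=3
write(87): buf=[38 27 87 97], head=3, tail=3, size=4
read(): buf=[38 27 87 _], head=0, tail=3, size=3
read(): buf=[_ 27 87 _], head=1, tail=3, size=2
read(): buf=[_ _ 87 _], head=2, tail=3, size=1

Answer: _ _ 87 _
2
3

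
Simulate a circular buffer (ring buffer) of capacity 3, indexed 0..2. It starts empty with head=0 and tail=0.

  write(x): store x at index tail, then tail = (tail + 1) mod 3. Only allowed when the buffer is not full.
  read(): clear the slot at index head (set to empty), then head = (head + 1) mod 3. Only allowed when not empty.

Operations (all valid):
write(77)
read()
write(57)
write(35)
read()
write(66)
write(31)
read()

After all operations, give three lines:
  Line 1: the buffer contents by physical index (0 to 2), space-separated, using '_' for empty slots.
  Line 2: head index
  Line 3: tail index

write(77): buf=[77 _ _], head=0, tail=1, size=1
read(): buf=[_ _ _], head=1, tail=1, size=0
write(57): buf=[_ 57 _], head=1, tail=2, size=1
write(35): buf=[_ 57 35], head=1, tail=0, size=2
read(): buf=[_ _ 35], head=2, tail=0, size=1
write(66): buf=[66 _ 35], head=2, tail=1, size=2
write(31): buf=[66 31 35], head=2, tail=2, size=3
read(): buf=[66 31 _], head=0, tail=2, size=2

Answer: 66 31 _
0
2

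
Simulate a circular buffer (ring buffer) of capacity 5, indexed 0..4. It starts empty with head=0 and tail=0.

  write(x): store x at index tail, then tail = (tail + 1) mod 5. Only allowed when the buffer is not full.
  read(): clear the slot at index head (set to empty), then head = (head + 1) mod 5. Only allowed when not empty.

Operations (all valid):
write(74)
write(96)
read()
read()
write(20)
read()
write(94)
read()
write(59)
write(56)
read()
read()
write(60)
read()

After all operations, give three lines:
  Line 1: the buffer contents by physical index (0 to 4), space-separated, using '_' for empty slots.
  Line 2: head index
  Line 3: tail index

write(74): buf=[74 _ _ _ _], head=0, tail=1, size=1
write(96): buf=[74 96 _ _ _], head=0, tail=2, size=2
read(): buf=[_ 96 _ _ _], head=1, tail=2, size=1
read(): buf=[_ _ _ _ _], head=2, tail=2, size=0
write(20): buf=[_ _ 20 _ _], head=2, tail=3, size=1
read(): buf=[_ _ _ _ _], head=3, tail=3, size=0
write(94): buf=[_ _ _ 94 _], head=3, tail=4, size=1
read(): buf=[_ _ _ _ _], head=4, tail=4, size=0
write(59): buf=[_ _ _ _ 59], head=4, tail=0, size=1
write(56): buf=[56 _ _ _ 59], head=4, tail=1, size=2
read(): buf=[56 _ _ _ _], head=0, tail=1, size=1
read(): buf=[_ _ _ _ _], head=1, tail=1, size=0
write(60): buf=[_ 60 _ _ _], head=1, tail=2, size=1
read(): buf=[_ _ _ _ _], head=2, tail=2, size=0

Answer: _ _ _ _ _
2
2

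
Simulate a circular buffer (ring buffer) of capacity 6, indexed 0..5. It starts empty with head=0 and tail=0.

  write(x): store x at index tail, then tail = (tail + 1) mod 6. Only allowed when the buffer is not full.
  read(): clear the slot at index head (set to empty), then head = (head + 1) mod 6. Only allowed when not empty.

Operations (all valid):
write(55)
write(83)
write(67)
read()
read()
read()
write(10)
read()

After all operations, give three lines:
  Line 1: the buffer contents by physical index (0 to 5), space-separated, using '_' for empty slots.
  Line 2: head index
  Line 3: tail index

Answer: _ _ _ _ _ _
4
4

Derivation:
write(55): buf=[55 _ _ _ _ _], head=0, tail=1, size=1
write(83): buf=[55 83 _ _ _ _], head=0, tail=2, size=2
write(67): buf=[55 83 67 _ _ _], head=0, tail=3, size=3
read(): buf=[_ 83 67 _ _ _], head=1, tail=3, size=2
read(): buf=[_ _ 67 _ _ _], head=2, tail=3, size=1
read(): buf=[_ _ _ _ _ _], head=3, tail=3, size=0
write(10): buf=[_ _ _ 10 _ _], head=3, tail=4, size=1
read(): buf=[_ _ _ _ _ _], head=4, tail=4, size=0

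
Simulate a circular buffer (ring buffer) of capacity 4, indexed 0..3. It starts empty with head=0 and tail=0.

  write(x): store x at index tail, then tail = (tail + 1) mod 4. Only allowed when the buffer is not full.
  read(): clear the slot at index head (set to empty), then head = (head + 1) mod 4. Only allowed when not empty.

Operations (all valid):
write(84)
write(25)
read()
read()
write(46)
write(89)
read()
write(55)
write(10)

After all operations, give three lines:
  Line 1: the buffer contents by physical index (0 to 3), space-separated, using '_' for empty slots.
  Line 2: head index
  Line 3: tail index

Answer: 55 10 _ 89
3
2

Derivation:
write(84): buf=[84 _ _ _], head=0, tail=1, size=1
write(25): buf=[84 25 _ _], head=0, tail=2, size=2
read(): buf=[_ 25 _ _], head=1, tail=2, size=1
read(): buf=[_ _ _ _], head=2, tail=2, size=0
write(46): buf=[_ _ 46 _], head=2, tail=3, size=1
write(89): buf=[_ _ 46 89], head=2, tail=0, size=2
read(): buf=[_ _ _ 89], head=3, tail=0, size=1
write(55): buf=[55 _ _ 89], head=3, tail=1, size=2
write(10): buf=[55 10 _ 89], head=3, tail=2, size=3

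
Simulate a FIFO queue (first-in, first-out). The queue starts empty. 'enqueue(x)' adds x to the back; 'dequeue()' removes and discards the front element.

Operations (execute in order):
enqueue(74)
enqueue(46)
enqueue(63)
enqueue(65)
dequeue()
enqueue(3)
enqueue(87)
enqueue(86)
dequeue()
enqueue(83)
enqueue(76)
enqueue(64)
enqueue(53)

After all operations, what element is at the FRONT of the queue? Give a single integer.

enqueue(74): queue = [74]
enqueue(46): queue = [74, 46]
enqueue(63): queue = [74, 46, 63]
enqueue(65): queue = [74, 46, 63, 65]
dequeue(): queue = [46, 63, 65]
enqueue(3): queue = [46, 63, 65, 3]
enqueue(87): queue = [46, 63, 65, 3, 87]
enqueue(86): queue = [46, 63, 65, 3, 87, 86]
dequeue(): queue = [63, 65, 3, 87, 86]
enqueue(83): queue = [63, 65, 3, 87, 86, 83]
enqueue(76): queue = [63, 65, 3, 87, 86, 83, 76]
enqueue(64): queue = [63, 65, 3, 87, 86, 83, 76, 64]
enqueue(53): queue = [63, 65, 3, 87, 86, 83, 76, 64, 53]

Answer: 63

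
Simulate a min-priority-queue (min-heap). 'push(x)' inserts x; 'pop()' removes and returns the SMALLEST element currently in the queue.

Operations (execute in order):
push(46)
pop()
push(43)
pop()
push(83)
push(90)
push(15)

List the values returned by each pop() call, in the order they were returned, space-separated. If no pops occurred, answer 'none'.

Answer: 46 43

Derivation:
push(46): heap contents = [46]
pop() → 46: heap contents = []
push(43): heap contents = [43]
pop() → 43: heap contents = []
push(83): heap contents = [83]
push(90): heap contents = [83, 90]
push(15): heap contents = [15, 83, 90]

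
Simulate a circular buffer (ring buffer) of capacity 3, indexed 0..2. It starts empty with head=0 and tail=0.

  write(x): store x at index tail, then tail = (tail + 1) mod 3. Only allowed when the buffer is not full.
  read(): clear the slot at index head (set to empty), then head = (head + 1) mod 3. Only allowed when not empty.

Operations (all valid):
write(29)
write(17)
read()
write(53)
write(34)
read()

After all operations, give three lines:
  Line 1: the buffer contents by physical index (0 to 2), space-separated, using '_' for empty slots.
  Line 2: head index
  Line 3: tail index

write(29): buf=[29 _ _], head=0, tail=1, size=1
write(17): buf=[29 17 _], head=0, tail=2, size=2
read(): buf=[_ 17 _], head=1, tail=2, size=1
write(53): buf=[_ 17 53], head=1, tail=0, size=2
write(34): buf=[34 17 53], head=1, tail=1, size=3
read(): buf=[34 _ 53], head=2, tail=1, size=2

Answer: 34 _ 53
2
1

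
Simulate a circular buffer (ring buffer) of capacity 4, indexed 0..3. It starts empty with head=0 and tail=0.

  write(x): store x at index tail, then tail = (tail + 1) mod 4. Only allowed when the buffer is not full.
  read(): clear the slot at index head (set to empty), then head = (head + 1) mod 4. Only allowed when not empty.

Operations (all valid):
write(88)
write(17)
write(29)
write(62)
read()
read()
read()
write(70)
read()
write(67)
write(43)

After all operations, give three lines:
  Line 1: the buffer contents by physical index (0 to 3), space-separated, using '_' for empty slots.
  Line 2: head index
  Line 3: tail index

write(88): buf=[88 _ _ _], head=0, tail=1, size=1
write(17): buf=[88 17 _ _], head=0, tail=2, size=2
write(29): buf=[88 17 29 _], head=0, tail=3, size=3
write(62): buf=[88 17 29 62], head=0, tail=0, size=4
read(): buf=[_ 17 29 62], head=1, tail=0, size=3
read(): buf=[_ _ 29 62], head=2, tail=0, size=2
read(): buf=[_ _ _ 62], head=3, tail=0, size=1
write(70): buf=[70 _ _ 62], head=3, tail=1, size=2
read(): buf=[70 _ _ _], head=0, tail=1, size=1
write(67): buf=[70 67 _ _], head=0, tail=2, size=2
write(43): buf=[70 67 43 _], head=0, tail=3, size=3

Answer: 70 67 43 _
0
3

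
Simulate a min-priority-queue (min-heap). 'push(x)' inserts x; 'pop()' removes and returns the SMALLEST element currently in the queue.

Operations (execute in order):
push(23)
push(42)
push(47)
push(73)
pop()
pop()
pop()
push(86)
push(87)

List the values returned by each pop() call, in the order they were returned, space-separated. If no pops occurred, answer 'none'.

Answer: 23 42 47

Derivation:
push(23): heap contents = [23]
push(42): heap contents = [23, 42]
push(47): heap contents = [23, 42, 47]
push(73): heap contents = [23, 42, 47, 73]
pop() → 23: heap contents = [42, 47, 73]
pop() → 42: heap contents = [47, 73]
pop() → 47: heap contents = [73]
push(86): heap contents = [73, 86]
push(87): heap contents = [73, 86, 87]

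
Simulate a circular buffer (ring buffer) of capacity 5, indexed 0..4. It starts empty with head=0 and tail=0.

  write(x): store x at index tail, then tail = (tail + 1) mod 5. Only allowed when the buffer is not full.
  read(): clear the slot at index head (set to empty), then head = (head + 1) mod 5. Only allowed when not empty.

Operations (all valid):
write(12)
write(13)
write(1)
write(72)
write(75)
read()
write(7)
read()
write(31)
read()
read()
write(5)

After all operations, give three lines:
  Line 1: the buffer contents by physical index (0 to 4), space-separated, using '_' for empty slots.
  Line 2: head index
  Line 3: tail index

write(12): buf=[12 _ _ _ _], head=0, tail=1, size=1
write(13): buf=[12 13 _ _ _], head=0, tail=2, size=2
write(1): buf=[12 13 1 _ _], head=0, tail=3, size=3
write(72): buf=[12 13 1 72 _], head=0, tail=4, size=4
write(75): buf=[12 13 1 72 75], head=0, tail=0, size=5
read(): buf=[_ 13 1 72 75], head=1, tail=0, size=4
write(7): buf=[7 13 1 72 75], head=1, tail=1, size=5
read(): buf=[7 _ 1 72 75], head=2, tail=1, size=4
write(31): buf=[7 31 1 72 75], head=2, tail=2, size=5
read(): buf=[7 31 _ 72 75], head=3, tail=2, size=4
read(): buf=[7 31 _ _ 75], head=4, tail=2, size=3
write(5): buf=[7 31 5 _ 75], head=4, tail=3, size=4

Answer: 7 31 5 _ 75
4
3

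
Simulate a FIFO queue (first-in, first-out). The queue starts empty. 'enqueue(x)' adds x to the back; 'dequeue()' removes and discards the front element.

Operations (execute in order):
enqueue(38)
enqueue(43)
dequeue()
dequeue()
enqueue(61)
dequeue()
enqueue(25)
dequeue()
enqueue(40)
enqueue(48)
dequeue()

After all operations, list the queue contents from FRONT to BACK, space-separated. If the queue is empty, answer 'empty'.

enqueue(38): [38]
enqueue(43): [38, 43]
dequeue(): [43]
dequeue(): []
enqueue(61): [61]
dequeue(): []
enqueue(25): [25]
dequeue(): []
enqueue(40): [40]
enqueue(48): [40, 48]
dequeue(): [48]

Answer: 48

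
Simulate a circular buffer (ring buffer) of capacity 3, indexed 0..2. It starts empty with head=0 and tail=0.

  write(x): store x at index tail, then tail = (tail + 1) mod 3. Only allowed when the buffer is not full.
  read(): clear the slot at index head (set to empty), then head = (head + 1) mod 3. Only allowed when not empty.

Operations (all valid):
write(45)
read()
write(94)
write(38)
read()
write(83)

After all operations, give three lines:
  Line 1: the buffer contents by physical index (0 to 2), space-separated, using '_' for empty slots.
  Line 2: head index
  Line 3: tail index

Answer: 83 _ 38
2
1

Derivation:
write(45): buf=[45 _ _], head=0, tail=1, size=1
read(): buf=[_ _ _], head=1, tail=1, size=0
write(94): buf=[_ 94 _], head=1, tail=2, size=1
write(38): buf=[_ 94 38], head=1, tail=0, size=2
read(): buf=[_ _ 38], head=2, tail=0, size=1
write(83): buf=[83 _ 38], head=2, tail=1, size=2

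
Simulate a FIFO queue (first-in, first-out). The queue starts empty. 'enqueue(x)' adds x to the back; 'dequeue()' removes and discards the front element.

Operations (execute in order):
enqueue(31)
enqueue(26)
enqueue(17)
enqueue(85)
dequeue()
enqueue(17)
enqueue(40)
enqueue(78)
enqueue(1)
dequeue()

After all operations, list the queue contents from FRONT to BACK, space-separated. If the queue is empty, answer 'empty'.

Answer: 17 85 17 40 78 1

Derivation:
enqueue(31): [31]
enqueue(26): [31, 26]
enqueue(17): [31, 26, 17]
enqueue(85): [31, 26, 17, 85]
dequeue(): [26, 17, 85]
enqueue(17): [26, 17, 85, 17]
enqueue(40): [26, 17, 85, 17, 40]
enqueue(78): [26, 17, 85, 17, 40, 78]
enqueue(1): [26, 17, 85, 17, 40, 78, 1]
dequeue(): [17, 85, 17, 40, 78, 1]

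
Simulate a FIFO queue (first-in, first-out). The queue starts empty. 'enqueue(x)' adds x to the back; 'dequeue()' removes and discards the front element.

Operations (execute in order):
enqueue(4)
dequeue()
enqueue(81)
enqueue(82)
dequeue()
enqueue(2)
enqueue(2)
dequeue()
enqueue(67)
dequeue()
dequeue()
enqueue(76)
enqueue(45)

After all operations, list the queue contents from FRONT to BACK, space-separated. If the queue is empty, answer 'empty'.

Answer: 67 76 45

Derivation:
enqueue(4): [4]
dequeue(): []
enqueue(81): [81]
enqueue(82): [81, 82]
dequeue(): [82]
enqueue(2): [82, 2]
enqueue(2): [82, 2, 2]
dequeue(): [2, 2]
enqueue(67): [2, 2, 67]
dequeue(): [2, 67]
dequeue(): [67]
enqueue(76): [67, 76]
enqueue(45): [67, 76, 45]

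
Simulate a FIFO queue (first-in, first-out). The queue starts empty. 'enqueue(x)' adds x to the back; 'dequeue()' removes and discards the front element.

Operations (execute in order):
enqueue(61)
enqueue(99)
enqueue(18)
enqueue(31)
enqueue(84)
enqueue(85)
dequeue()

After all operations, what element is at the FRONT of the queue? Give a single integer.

Answer: 99

Derivation:
enqueue(61): queue = [61]
enqueue(99): queue = [61, 99]
enqueue(18): queue = [61, 99, 18]
enqueue(31): queue = [61, 99, 18, 31]
enqueue(84): queue = [61, 99, 18, 31, 84]
enqueue(85): queue = [61, 99, 18, 31, 84, 85]
dequeue(): queue = [99, 18, 31, 84, 85]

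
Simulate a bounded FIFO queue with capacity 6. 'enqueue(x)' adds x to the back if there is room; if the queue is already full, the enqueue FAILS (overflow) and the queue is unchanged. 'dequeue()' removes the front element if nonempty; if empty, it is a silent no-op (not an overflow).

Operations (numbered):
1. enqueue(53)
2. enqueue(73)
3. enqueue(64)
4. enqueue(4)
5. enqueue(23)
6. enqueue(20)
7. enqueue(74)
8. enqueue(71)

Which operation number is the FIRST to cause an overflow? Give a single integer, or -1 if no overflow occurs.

1. enqueue(53): size=1
2. enqueue(73): size=2
3. enqueue(64): size=3
4. enqueue(4): size=4
5. enqueue(23): size=5
6. enqueue(20): size=6
7. enqueue(74): size=6=cap → OVERFLOW (fail)
8. enqueue(71): size=6=cap → OVERFLOW (fail)

Answer: 7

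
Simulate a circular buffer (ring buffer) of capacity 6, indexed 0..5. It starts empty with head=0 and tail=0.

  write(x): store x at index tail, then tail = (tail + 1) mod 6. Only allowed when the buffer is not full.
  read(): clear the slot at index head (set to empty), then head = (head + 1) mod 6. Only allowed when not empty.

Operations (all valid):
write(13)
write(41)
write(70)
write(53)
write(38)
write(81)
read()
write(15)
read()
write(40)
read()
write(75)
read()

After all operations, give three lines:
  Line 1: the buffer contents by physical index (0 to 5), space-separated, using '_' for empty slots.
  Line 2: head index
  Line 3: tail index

Answer: 15 40 75 _ 38 81
4
3

Derivation:
write(13): buf=[13 _ _ _ _ _], head=0, tail=1, size=1
write(41): buf=[13 41 _ _ _ _], head=0, tail=2, size=2
write(70): buf=[13 41 70 _ _ _], head=0, tail=3, size=3
write(53): buf=[13 41 70 53 _ _], head=0, tail=4, size=4
write(38): buf=[13 41 70 53 38 _], head=0, tail=5, size=5
write(81): buf=[13 41 70 53 38 81], head=0, tail=0, size=6
read(): buf=[_ 41 70 53 38 81], head=1, tail=0, size=5
write(15): buf=[15 41 70 53 38 81], head=1, tail=1, size=6
read(): buf=[15 _ 70 53 38 81], head=2, tail=1, size=5
write(40): buf=[15 40 70 53 38 81], head=2, tail=2, size=6
read(): buf=[15 40 _ 53 38 81], head=3, tail=2, size=5
write(75): buf=[15 40 75 53 38 81], head=3, tail=3, size=6
read(): buf=[15 40 75 _ 38 81], head=4, tail=3, size=5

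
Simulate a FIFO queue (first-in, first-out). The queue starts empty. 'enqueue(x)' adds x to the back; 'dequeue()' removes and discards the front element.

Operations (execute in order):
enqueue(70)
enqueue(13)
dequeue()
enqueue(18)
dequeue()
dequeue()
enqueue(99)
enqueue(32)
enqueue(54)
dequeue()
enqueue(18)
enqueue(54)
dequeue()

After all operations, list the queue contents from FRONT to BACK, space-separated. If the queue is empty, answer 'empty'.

Answer: 54 18 54

Derivation:
enqueue(70): [70]
enqueue(13): [70, 13]
dequeue(): [13]
enqueue(18): [13, 18]
dequeue(): [18]
dequeue(): []
enqueue(99): [99]
enqueue(32): [99, 32]
enqueue(54): [99, 32, 54]
dequeue(): [32, 54]
enqueue(18): [32, 54, 18]
enqueue(54): [32, 54, 18, 54]
dequeue(): [54, 18, 54]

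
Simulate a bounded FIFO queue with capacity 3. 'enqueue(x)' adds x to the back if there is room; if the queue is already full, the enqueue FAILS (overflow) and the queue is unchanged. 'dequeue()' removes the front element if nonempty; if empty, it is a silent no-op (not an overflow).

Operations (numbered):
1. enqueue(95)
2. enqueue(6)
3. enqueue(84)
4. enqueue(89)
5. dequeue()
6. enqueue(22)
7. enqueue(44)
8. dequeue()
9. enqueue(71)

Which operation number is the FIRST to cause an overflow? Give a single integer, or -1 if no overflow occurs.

1. enqueue(95): size=1
2. enqueue(6): size=2
3. enqueue(84): size=3
4. enqueue(89): size=3=cap → OVERFLOW (fail)
5. dequeue(): size=2
6. enqueue(22): size=3
7. enqueue(44): size=3=cap → OVERFLOW (fail)
8. dequeue(): size=2
9. enqueue(71): size=3

Answer: 4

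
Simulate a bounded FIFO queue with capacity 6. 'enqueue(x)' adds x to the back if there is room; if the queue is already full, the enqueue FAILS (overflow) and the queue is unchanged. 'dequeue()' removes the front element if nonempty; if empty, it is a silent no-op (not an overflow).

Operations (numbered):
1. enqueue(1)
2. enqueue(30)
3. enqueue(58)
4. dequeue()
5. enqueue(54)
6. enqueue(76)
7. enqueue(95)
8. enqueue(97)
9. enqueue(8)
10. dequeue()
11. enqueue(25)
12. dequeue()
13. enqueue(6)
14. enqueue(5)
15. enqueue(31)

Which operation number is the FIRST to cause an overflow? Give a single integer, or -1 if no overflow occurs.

1. enqueue(1): size=1
2. enqueue(30): size=2
3. enqueue(58): size=3
4. dequeue(): size=2
5. enqueue(54): size=3
6. enqueue(76): size=4
7. enqueue(95): size=5
8. enqueue(97): size=6
9. enqueue(8): size=6=cap → OVERFLOW (fail)
10. dequeue(): size=5
11. enqueue(25): size=6
12. dequeue(): size=5
13. enqueue(6): size=6
14. enqueue(5): size=6=cap → OVERFLOW (fail)
15. enqueue(31): size=6=cap → OVERFLOW (fail)

Answer: 9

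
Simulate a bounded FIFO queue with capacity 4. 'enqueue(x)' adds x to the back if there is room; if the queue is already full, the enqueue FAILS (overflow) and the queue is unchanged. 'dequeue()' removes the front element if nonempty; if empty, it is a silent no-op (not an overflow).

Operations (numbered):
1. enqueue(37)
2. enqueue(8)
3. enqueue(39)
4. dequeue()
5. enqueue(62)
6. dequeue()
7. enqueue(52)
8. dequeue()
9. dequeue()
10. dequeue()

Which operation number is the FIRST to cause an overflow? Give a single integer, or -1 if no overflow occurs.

1. enqueue(37): size=1
2. enqueue(8): size=2
3. enqueue(39): size=3
4. dequeue(): size=2
5. enqueue(62): size=3
6. dequeue(): size=2
7. enqueue(52): size=3
8. dequeue(): size=2
9. dequeue(): size=1
10. dequeue(): size=0

Answer: -1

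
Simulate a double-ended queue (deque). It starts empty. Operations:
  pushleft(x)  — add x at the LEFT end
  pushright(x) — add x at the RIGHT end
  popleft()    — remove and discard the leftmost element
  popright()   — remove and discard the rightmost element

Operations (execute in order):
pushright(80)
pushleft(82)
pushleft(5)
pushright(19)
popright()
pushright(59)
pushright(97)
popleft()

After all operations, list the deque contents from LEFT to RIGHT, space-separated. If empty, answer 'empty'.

Answer: 82 80 59 97

Derivation:
pushright(80): [80]
pushleft(82): [82, 80]
pushleft(5): [5, 82, 80]
pushright(19): [5, 82, 80, 19]
popright(): [5, 82, 80]
pushright(59): [5, 82, 80, 59]
pushright(97): [5, 82, 80, 59, 97]
popleft(): [82, 80, 59, 97]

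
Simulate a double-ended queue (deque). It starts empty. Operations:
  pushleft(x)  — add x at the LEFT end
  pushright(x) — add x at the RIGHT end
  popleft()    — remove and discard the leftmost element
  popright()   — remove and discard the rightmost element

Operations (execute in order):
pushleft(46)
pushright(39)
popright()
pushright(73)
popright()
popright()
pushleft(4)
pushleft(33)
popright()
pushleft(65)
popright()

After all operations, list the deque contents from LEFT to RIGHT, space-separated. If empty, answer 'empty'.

pushleft(46): [46]
pushright(39): [46, 39]
popright(): [46]
pushright(73): [46, 73]
popright(): [46]
popright(): []
pushleft(4): [4]
pushleft(33): [33, 4]
popright(): [33]
pushleft(65): [65, 33]
popright(): [65]

Answer: 65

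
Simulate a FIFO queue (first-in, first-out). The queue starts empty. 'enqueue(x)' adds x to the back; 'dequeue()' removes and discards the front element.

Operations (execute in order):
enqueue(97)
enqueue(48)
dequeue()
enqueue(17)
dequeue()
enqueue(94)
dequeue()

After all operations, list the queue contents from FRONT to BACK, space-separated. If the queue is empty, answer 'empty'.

enqueue(97): [97]
enqueue(48): [97, 48]
dequeue(): [48]
enqueue(17): [48, 17]
dequeue(): [17]
enqueue(94): [17, 94]
dequeue(): [94]

Answer: 94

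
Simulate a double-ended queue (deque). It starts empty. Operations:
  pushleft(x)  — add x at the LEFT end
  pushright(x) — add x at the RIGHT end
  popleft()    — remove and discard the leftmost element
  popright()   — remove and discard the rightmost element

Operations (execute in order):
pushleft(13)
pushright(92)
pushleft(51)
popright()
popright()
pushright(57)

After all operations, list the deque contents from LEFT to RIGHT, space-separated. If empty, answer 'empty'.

Answer: 51 57

Derivation:
pushleft(13): [13]
pushright(92): [13, 92]
pushleft(51): [51, 13, 92]
popright(): [51, 13]
popright(): [51]
pushright(57): [51, 57]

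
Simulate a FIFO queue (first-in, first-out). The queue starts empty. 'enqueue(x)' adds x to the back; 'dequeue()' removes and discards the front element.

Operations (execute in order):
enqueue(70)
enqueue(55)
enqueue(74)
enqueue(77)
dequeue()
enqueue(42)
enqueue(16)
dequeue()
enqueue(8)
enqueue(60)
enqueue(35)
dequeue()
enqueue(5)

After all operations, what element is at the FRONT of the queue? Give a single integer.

enqueue(70): queue = [70]
enqueue(55): queue = [70, 55]
enqueue(74): queue = [70, 55, 74]
enqueue(77): queue = [70, 55, 74, 77]
dequeue(): queue = [55, 74, 77]
enqueue(42): queue = [55, 74, 77, 42]
enqueue(16): queue = [55, 74, 77, 42, 16]
dequeue(): queue = [74, 77, 42, 16]
enqueue(8): queue = [74, 77, 42, 16, 8]
enqueue(60): queue = [74, 77, 42, 16, 8, 60]
enqueue(35): queue = [74, 77, 42, 16, 8, 60, 35]
dequeue(): queue = [77, 42, 16, 8, 60, 35]
enqueue(5): queue = [77, 42, 16, 8, 60, 35, 5]

Answer: 77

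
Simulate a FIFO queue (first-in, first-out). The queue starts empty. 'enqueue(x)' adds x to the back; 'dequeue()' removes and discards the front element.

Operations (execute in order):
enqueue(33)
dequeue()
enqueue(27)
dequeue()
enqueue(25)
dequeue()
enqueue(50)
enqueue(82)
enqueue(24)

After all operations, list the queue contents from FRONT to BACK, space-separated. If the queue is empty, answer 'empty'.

Answer: 50 82 24

Derivation:
enqueue(33): [33]
dequeue(): []
enqueue(27): [27]
dequeue(): []
enqueue(25): [25]
dequeue(): []
enqueue(50): [50]
enqueue(82): [50, 82]
enqueue(24): [50, 82, 24]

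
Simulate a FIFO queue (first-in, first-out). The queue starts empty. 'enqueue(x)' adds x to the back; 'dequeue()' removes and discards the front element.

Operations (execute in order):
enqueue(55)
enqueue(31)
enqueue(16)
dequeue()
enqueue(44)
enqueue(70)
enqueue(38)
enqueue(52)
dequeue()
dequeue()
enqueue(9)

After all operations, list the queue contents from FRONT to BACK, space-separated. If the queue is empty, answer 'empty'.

enqueue(55): [55]
enqueue(31): [55, 31]
enqueue(16): [55, 31, 16]
dequeue(): [31, 16]
enqueue(44): [31, 16, 44]
enqueue(70): [31, 16, 44, 70]
enqueue(38): [31, 16, 44, 70, 38]
enqueue(52): [31, 16, 44, 70, 38, 52]
dequeue(): [16, 44, 70, 38, 52]
dequeue(): [44, 70, 38, 52]
enqueue(9): [44, 70, 38, 52, 9]

Answer: 44 70 38 52 9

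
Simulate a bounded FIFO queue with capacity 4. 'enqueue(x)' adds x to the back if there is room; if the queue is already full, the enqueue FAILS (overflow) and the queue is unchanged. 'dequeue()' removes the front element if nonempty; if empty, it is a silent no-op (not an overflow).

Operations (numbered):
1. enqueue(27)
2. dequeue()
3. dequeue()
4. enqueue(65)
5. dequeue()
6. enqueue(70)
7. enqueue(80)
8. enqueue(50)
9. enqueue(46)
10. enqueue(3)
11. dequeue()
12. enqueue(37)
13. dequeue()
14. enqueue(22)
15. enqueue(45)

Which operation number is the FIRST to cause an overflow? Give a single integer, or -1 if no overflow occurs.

1. enqueue(27): size=1
2. dequeue(): size=0
3. dequeue(): empty, no-op, size=0
4. enqueue(65): size=1
5. dequeue(): size=0
6. enqueue(70): size=1
7. enqueue(80): size=2
8. enqueue(50): size=3
9. enqueue(46): size=4
10. enqueue(3): size=4=cap → OVERFLOW (fail)
11. dequeue(): size=3
12. enqueue(37): size=4
13. dequeue(): size=3
14. enqueue(22): size=4
15. enqueue(45): size=4=cap → OVERFLOW (fail)

Answer: 10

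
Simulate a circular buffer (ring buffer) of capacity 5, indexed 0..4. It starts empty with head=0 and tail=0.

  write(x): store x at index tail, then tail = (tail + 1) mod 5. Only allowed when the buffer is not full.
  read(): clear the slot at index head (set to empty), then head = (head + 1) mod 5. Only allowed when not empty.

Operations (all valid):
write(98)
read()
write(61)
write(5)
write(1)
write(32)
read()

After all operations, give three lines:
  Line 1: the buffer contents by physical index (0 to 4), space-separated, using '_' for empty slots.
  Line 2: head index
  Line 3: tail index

write(98): buf=[98 _ _ _ _], head=0, tail=1, size=1
read(): buf=[_ _ _ _ _], head=1, tail=1, size=0
write(61): buf=[_ 61 _ _ _], head=1, tail=2, size=1
write(5): buf=[_ 61 5 _ _], head=1, tail=3, size=2
write(1): buf=[_ 61 5 1 _], head=1, tail=4, size=3
write(32): buf=[_ 61 5 1 32], head=1, tail=0, size=4
read(): buf=[_ _ 5 1 32], head=2, tail=0, size=3

Answer: _ _ 5 1 32
2
0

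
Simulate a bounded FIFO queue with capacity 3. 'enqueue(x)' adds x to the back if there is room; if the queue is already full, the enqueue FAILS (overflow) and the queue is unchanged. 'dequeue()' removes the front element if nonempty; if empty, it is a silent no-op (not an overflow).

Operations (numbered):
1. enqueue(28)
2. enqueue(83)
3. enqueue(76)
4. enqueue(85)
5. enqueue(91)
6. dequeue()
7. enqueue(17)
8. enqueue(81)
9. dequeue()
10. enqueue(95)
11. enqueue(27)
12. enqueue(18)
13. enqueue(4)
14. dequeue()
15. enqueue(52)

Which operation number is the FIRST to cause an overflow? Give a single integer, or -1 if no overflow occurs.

Answer: 4

Derivation:
1. enqueue(28): size=1
2. enqueue(83): size=2
3. enqueue(76): size=3
4. enqueue(85): size=3=cap → OVERFLOW (fail)
5. enqueue(91): size=3=cap → OVERFLOW (fail)
6. dequeue(): size=2
7. enqueue(17): size=3
8. enqueue(81): size=3=cap → OVERFLOW (fail)
9. dequeue(): size=2
10. enqueue(95): size=3
11. enqueue(27): size=3=cap → OVERFLOW (fail)
12. enqueue(18): size=3=cap → OVERFLOW (fail)
13. enqueue(4): size=3=cap → OVERFLOW (fail)
14. dequeue(): size=2
15. enqueue(52): size=3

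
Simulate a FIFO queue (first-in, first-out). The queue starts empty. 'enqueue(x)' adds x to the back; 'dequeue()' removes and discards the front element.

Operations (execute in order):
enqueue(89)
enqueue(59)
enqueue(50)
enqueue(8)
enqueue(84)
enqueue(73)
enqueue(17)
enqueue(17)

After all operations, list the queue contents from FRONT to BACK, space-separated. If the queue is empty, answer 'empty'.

Answer: 89 59 50 8 84 73 17 17

Derivation:
enqueue(89): [89]
enqueue(59): [89, 59]
enqueue(50): [89, 59, 50]
enqueue(8): [89, 59, 50, 8]
enqueue(84): [89, 59, 50, 8, 84]
enqueue(73): [89, 59, 50, 8, 84, 73]
enqueue(17): [89, 59, 50, 8, 84, 73, 17]
enqueue(17): [89, 59, 50, 8, 84, 73, 17, 17]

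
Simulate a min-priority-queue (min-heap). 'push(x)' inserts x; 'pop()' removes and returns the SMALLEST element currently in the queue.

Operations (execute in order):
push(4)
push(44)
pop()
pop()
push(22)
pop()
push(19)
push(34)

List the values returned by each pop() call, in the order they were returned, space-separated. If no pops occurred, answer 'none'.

Answer: 4 44 22

Derivation:
push(4): heap contents = [4]
push(44): heap contents = [4, 44]
pop() → 4: heap contents = [44]
pop() → 44: heap contents = []
push(22): heap contents = [22]
pop() → 22: heap contents = []
push(19): heap contents = [19]
push(34): heap contents = [19, 34]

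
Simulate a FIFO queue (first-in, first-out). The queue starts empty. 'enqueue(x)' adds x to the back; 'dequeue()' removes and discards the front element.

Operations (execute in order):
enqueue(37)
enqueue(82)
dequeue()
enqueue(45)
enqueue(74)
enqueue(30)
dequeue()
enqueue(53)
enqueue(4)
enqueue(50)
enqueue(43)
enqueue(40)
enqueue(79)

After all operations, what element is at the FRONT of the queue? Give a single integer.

Answer: 45

Derivation:
enqueue(37): queue = [37]
enqueue(82): queue = [37, 82]
dequeue(): queue = [82]
enqueue(45): queue = [82, 45]
enqueue(74): queue = [82, 45, 74]
enqueue(30): queue = [82, 45, 74, 30]
dequeue(): queue = [45, 74, 30]
enqueue(53): queue = [45, 74, 30, 53]
enqueue(4): queue = [45, 74, 30, 53, 4]
enqueue(50): queue = [45, 74, 30, 53, 4, 50]
enqueue(43): queue = [45, 74, 30, 53, 4, 50, 43]
enqueue(40): queue = [45, 74, 30, 53, 4, 50, 43, 40]
enqueue(79): queue = [45, 74, 30, 53, 4, 50, 43, 40, 79]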